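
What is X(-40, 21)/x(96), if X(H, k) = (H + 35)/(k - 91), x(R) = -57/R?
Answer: -16/133 ≈ -0.12030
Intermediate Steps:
X(H, k) = (35 + H)/(-91 + k)
X(-40, 21)/x(96) = ((35 - 40)/(-91 + 21))/((-57/96)) = (-5/(-70))/((-57*1/96)) = (-1/70*(-5))/(-19/32) = (1/14)*(-32/19) = -16/133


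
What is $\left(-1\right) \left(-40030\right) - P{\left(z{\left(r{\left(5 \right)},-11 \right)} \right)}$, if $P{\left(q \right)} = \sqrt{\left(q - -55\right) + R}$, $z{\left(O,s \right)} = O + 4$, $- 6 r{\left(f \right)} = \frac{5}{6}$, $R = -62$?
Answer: $40030 - \frac{i \sqrt{113}}{6} \approx 40030.0 - 1.7717 i$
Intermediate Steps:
$r{\left(f \right)} = - \frac{5}{36}$ ($r{\left(f \right)} = - \frac{5 \cdot \frac{1}{6}}{6} = \left(- \frac{1}{6}\right) \frac{5}{6} = - \frac{5}{36}$)
$z{\left(O,s \right)} = 4 + O$
$P{\left(q \right)} = \sqrt{-7 + q}$ ($P{\left(q \right)} = \sqrt{\left(q - -55\right) - 62} = \sqrt{\left(q + 55\right) - 62} = \sqrt{\left(55 + q\right) - 62} = \sqrt{-7 + q}$)
$\left(-1\right) \left(-40030\right) - P{\left(z{\left(r{\left(5 \right)},-11 \right)} \right)} = \left(-1\right) \left(-40030\right) - \sqrt{-7 + \left(4 - \frac{5}{36}\right)} = 40030 - \sqrt{-7 + \frac{139}{36}} = 40030 - \sqrt{- \frac{113}{36}} = 40030 - \frac{i \sqrt{113}}{6}$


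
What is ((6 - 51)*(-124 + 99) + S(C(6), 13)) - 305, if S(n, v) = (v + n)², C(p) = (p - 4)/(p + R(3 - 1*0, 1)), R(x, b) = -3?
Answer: 9061/9 ≈ 1006.8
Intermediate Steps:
C(p) = (-4 + p)/(-3 + p) (C(p) = (p - 4)/(p - 3) = (-4 + p)/(-3 + p))
S(n, v) = (n + v)²
((6 - 51)*(-124 + 99) + S(C(6), 13)) - 305 = ((6 - 51)*(-124 + 99) + ((-4 + 6)/(-3 + 6) + 13)²) - 305 = (-45*(-25) + (2/3 + 13)²) - 305 = (1125 + ((⅓)*2 + 13)²) - 305 = (1125 + (⅔ + 13)²) - 305 = (1125 + (41/3)²) - 305 = (1125 + 1681/9) - 305 = 11806/9 - 305 = 9061/9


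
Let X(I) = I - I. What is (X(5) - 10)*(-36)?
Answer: 360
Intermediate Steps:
X(I) = 0
(X(5) - 10)*(-36) = (0 - 10)*(-36) = -10*(-36) = 360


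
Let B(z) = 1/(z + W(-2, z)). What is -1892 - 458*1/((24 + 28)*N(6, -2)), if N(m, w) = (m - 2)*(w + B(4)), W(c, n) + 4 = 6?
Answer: -1081537/572 ≈ -1890.8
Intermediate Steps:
W(c, n) = 2 (W(c, n) = -4 + 6 = 2)
B(z) = 1/(2 + z) (B(z) = 1/(z + 2) = 1/(2 + z))
N(m, w) = (-2 + m)*(1/6 + w) (N(m, w) = (m - 2)*(w + 1/(2 + 4)) = (-2 + m)*(w + 1/6) = (-2 + m)*(1/6 + w))
-1892 - 458*1/((24 + 28)*N(6, -2)) = -1892 - 458*1/((24 + 28)*(-1/3 - 2*(-2) + (1/6)*6 + 6*(-2))) = -1892 - 458*1/(52*(-1/3 + 4 + 1 - 12)) = -1892 - 458/(52*(-22/3)) = -1892 - 458/(-1144/3) = -1892 - 458*(-3/1144) = -1892 + 687/572 = -1081537/572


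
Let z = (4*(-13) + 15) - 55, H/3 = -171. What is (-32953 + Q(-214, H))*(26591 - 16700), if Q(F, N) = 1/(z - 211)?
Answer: -32919753720/101 ≈ -3.2594e+8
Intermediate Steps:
H = -513 (H = 3*(-171) = -513)
z = -92 (z = (-52 + 15) - 55 = -37 - 55 = -92)
Q(F, N) = -1/303 (Q(F, N) = 1/(-92 - 211) = 1/(-303) = -1/303)
(-32953 + Q(-214, H))*(26591 - 16700) = (-32953 - 1/303)*(26591 - 16700) = -9984760/303*9891 = -32919753720/101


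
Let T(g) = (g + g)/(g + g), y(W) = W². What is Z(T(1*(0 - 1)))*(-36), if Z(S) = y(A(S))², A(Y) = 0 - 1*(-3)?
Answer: -2916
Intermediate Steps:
A(Y) = 3 (A(Y) = 0 + 3 = 3)
T(g) = 1 (T(g) = (2*g)/((2*g)) = (2*g)*(1/(2*g)) = 1)
Z(S) = 81 (Z(S) = (3²)² = 9² = 81)
Z(T(1*(0 - 1)))*(-36) = 81*(-36) = -2916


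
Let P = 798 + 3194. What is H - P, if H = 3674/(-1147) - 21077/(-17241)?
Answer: -11283238957/2825061 ≈ -3994.0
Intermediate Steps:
P = 3992
H = -5595445/2825061 (H = 3674*(-1/1147) - 21077*(-1/17241) = -3674/1147 + 3011/2463 = -5595445/2825061 ≈ -1.9806)
H - P = -5595445/2825061 - 1*3992 = -5595445/2825061 - 3992 = -11283238957/2825061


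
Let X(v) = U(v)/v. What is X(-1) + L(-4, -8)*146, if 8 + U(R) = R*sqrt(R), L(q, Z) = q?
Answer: -576 + I ≈ -576.0 + 1.0*I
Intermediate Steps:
U(R) = -8 + R**(3/2) (U(R) = -8 + R*sqrt(R) = -8 + R**(3/2))
X(v) = (-8 + v**(3/2))/v
X(-1) + L(-4, -8)*146 = (-8 + (-1)**(3/2))/(-1) - 4*146 = -(-8 - I) - 584 = (8 + I) - 584 = -576 + I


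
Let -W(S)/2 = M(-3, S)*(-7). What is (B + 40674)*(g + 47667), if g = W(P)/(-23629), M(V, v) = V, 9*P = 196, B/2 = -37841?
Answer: -39430336063680/23629 ≈ -1.6687e+9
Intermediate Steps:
B = -75682 (B = 2*(-37841) = -75682)
P = 196/9 (P = (1/9)*196 = 196/9 ≈ 21.778)
W(S) = -42 (W(S) = -(-6)*(-7) = -2*21 = -42)
g = 42/23629 (g = -42/(-23629) = -42*(-1/23629) = 42/23629 ≈ 0.0017775)
(B + 40674)*(g + 47667) = (-75682 + 40674)*(42/23629 + 47667) = -35008*1126323585/23629 = -39430336063680/23629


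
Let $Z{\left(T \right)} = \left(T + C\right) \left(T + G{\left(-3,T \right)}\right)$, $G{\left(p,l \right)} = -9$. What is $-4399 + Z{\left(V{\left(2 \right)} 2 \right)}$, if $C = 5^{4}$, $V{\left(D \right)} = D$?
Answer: $-7544$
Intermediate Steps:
$C = 625$
$Z{\left(T \right)} = \left(-9 + T\right) \left(625 + T\right)$ ($Z{\left(T \right)} = \left(T + 625\right) \left(T - 9\right) = \left(625 + T\right) \left(-9 + T\right) = \left(-9 + T\right) \left(625 + T\right)$)
$-4399 + Z{\left(V{\left(2 \right)} 2 \right)} = -4399 + \left(-5625 + \left(2 \cdot 2\right)^{2} + 616 \cdot 2 \cdot 2\right) = -4399 + \left(-5625 + 4^{2} + 616 \cdot 4\right) = -4399 + \left(-5625 + 16 + 2464\right) = -4399 - 3145 = -7544$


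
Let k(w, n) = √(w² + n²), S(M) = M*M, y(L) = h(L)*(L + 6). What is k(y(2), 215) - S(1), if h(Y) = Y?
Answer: -1 + √46481 ≈ 214.59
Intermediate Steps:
y(L) = L*(6 + L) (y(L) = L*(L + 6) = L*(6 + L))
S(M) = M²
k(w, n) = √(n² + w²)
k(y(2), 215) - S(1) = √(215² + (2*(6 + 2))²) - 1*1² = √(46225 + (2*8)²) - 1*1 = √(46225 + 16²) - 1 = √(46225 + 256) - 1 = √46481 - 1 = -1 + √46481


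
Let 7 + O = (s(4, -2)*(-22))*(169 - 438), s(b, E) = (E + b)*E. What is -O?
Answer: 23679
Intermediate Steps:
s(b, E) = E*(E + b)
O = -23679 (O = -7 + (-2*(-2 + 4)*(-22))*(169 - 438) = -7 + (-2*2*(-22))*(-269) = -7 - 4*(-22)*(-269) = -7 + 88*(-269) = -7 - 23672 = -23679)
-O = -1*(-23679) = 23679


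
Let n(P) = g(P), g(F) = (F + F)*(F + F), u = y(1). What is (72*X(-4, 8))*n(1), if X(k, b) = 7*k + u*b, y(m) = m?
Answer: -5760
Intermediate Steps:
u = 1
X(k, b) = b + 7*k (X(k, b) = 7*k + 1*b = 7*k + b = b + 7*k)
g(F) = 4*F² (g(F) = (2*F)*(2*F) = 4*F²)
n(P) = 4*P²
(72*X(-4, 8))*n(1) = (72*(8 + 7*(-4)))*(4*1²) = (72*(8 - 28))*(4*1) = (72*(-20))*4 = -1440*4 = -5760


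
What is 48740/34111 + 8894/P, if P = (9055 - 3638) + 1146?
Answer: 623263854/223870493 ≈ 2.7840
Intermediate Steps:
P = 6563 (P = 5417 + 1146 = 6563)
48740/34111 + 8894/P = 48740/34111 + 8894/6563 = 623263854/223870493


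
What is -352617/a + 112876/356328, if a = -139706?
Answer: 1262649686/444474639 ≈ 2.8408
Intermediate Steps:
-352617/a + 112876/356328 = -352617/(-139706) + 112876/356328 = -352617*(-1/139706) + 112876*(1/356328) = 352617/139706 + 28219/89082 = 1262649686/444474639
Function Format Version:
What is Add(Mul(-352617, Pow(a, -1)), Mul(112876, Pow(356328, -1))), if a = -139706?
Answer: Rational(1262649686, 444474639) ≈ 2.8408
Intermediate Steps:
Add(Mul(-352617, Pow(a, -1)), Mul(112876, Pow(356328, -1))) = Add(Mul(-352617, Pow(-139706, -1)), Mul(112876, Pow(356328, -1))) = Add(Mul(-352617, Rational(-1, 139706)), Mul(112876, Rational(1, 356328))) = Add(Rational(352617, 139706), Rational(28219, 89082)) = Rational(1262649686, 444474639)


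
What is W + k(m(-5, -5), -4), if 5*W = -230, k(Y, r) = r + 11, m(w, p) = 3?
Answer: -39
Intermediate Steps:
k(Y, r) = 11 + r
W = -46 (W = (1/5)*(-230) = -46)
W + k(m(-5, -5), -4) = -46 + (11 - 4) = -46 + 7 = -39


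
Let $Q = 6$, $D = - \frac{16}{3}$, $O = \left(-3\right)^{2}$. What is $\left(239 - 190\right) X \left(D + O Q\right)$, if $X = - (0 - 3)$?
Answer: $7154$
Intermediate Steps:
$O = 9$
$D = - \frac{16}{3}$ ($D = \left(-16\right) \frac{1}{3} = - \frac{16}{3} \approx -5.3333$)
$X = 3$ ($X = \left(-1\right) \left(-3\right) = 3$)
$\left(239 - 190\right) X \left(D + O Q\right) = \left(239 - 190\right) 3 \left(- \frac{16}{3} + 9 \cdot 6\right) = 49 \cdot 3 \left(- \frac{16}{3} + 54\right) = 49 \cdot 3 \cdot \frac{146}{3} = 49 \cdot 146 = 7154$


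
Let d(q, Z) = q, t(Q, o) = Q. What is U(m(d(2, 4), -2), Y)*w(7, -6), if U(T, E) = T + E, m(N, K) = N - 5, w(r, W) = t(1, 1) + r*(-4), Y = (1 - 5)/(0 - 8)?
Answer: 135/2 ≈ 67.500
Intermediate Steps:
Y = ½ (Y = -4/(-8) = -4*(-⅛) = ½ ≈ 0.50000)
w(r, W) = 1 - 4*r (w(r, W) = 1 + r*(-4) = 1 - 4*r)
m(N, K) = -5 + N
U(T, E) = E + T
U(m(d(2, 4), -2), Y)*w(7, -6) = (½ + (-5 + 2))*(1 - 4*7) = (½ - 3)*(1 - 28) = -5/2*(-27) = 135/2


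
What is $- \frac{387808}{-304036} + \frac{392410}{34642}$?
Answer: $\frac{16592651437}{1316551889} \approx 12.603$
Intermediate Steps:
$- \frac{387808}{-304036} + \frac{392410}{34642} = \left(-387808\right) \left(- \frac{1}{304036}\right) + 392410 \cdot \frac{1}{34642} = \frac{96952}{76009} + \frac{196205}{17321} = \frac{16592651437}{1316551889}$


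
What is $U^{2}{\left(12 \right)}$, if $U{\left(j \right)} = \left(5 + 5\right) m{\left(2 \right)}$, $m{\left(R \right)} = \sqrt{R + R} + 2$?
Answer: $1600$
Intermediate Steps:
$m{\left(R \right)} = 2 + \sqrt{2} \sqrt{R}$ ($m{\left(R \right)} = \sqrt{2 R} + 2 = \sqrt{2} \sqrt{R} + 2 = 2 + \sqrt{2} \sqrt{R}$)
$U{\left(j \right)} = 40$ ($U{\left(j \right)} = \left(5 + 5\right) \left(2 + \sqrt{2} \sqrt{2}\right) = 10 \left(2 + 2\right) = 10 \cdot 4 = 40$)
$U^{2}{\left(12 \right)} = 40^{2} = 1600$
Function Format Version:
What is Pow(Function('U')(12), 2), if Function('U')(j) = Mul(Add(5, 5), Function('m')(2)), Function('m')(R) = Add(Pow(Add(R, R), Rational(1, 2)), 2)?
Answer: 1600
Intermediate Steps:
Function('m')(R) = Add(2, Mul(Pow(2, Rational(1, 2)), Pow(R, Rational(1, 2)))) (Function('m')(R) = Add(Pow(Mul(2, R), Rational(1, 2)), 2) = Add(Mul(Pow(2, Rational(1, 2)), Pow(R, Rational(1, 2))), 2) = Add(2, Mul(Pow(2, Rational(1, 2)), Pow(R, Rational(1, 2)))))
Function('U')(j) = 40 (Function('U')(j) = Mul(Add(5, 5), Add(2, Mul(Pow(2, Rational(1, 2)), Pow(2, Rational(1, 2))))) = Mul(10, Add(2, 2)) = Mul(10, 4) = 40)
Pow(Function('U')(12), 2) = Pow(40, 2) = 1600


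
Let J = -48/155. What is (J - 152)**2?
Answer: 557337664/24025 ≈ 23198.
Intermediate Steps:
J = -48/155 (J = -48*1/155 = -48/155 ≈ -0.30968)
(J - 152)**2 = (-48/155 - 152)**2 = (-23608/155)**2 = 557337664/24025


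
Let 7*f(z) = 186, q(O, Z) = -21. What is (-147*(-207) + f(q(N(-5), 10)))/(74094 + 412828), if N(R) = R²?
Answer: 213189/3408454 ≈ 0.062547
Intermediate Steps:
f(z) = 186/7 (f(z) = (⅐)*186 = 186/7)
(-147*(-207) + f(q(N(-5), 10)))/(74094 + 412828) = (-147*(-207) + 186/7)/(74094 + 412828) = (30429 + 186/7)/486922 = (213189/7)*(1/486922) = 213189/3408454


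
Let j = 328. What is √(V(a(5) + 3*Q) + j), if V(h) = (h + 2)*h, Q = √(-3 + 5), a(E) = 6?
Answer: √(394 + 42*√2) ≈ 21.293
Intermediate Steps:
Q = √2 ≈ 1.4142
V(h) = h*(2 + h) (V(h) = (2 + h)*h = h*(2 + h))
√(V(a(5) + 3*Q) + j) = √((6 + 3*√2)*(2 + (6 + 3*√2)) + 328) = √((6 + 3*√2)*(8 + 3*√2) + 328) = √(328 + (6 + 3*√2)*(8 + 3*√2))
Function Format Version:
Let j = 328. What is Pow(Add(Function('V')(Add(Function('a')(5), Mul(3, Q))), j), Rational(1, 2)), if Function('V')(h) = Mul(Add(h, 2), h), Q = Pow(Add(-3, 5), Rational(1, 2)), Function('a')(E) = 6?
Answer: Pow(Add(394, Mul(42, Pow(2, Rational(1, 2)))), Rational(1, 2)) ≈ 21.293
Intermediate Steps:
Q = Pow(2, Rational(1, 2)) ≈ 1.4142
Function('V')(h) = Mul(h, Add(2, h)) (Function('V')(h) = Mul(Add(2, h), h) = Mul(h, Add(2, h)))
Pow(Add(Function('V')(Add(Function('a')(5), Mul(3, Q))), j), Rational(1, 2)) = Pow(Add(Mul(Add(6, Mul(3, Pow(2, Rational(1, 2)))), Add(2, Add(6, Mul(3, Pow(2, Rational(1, 2)))))), 328), Rational(1, 2)) = Pow(Add(Mul(Add(6, Mul(3, Pow(2, Rational(1, 2)))), Add(8, Mul(3, Pow(2, Rational(1, 2))))), 328), Rational(1, 2)) = Pow(Add(328, Mul(Add(6, Mul(3, Pow(2, Rational(1, 2)))), Add(8, Mul(3, Pow(2, Rational(1, 2)))))), Rational(1, 2))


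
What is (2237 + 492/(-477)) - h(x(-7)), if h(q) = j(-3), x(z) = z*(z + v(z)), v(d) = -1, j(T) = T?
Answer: 355996/159 ≈ 2239.0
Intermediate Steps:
x(z) = z*(-1 + z) (x(z) = z*(z - 1) = z*(-1 + z))
h(q) = -3
(2237 + 492/(-477)) - h(x(-7)) = (2237 + 492/(-477)) - 1*(-3) = (2237 + 492*(-1/477)) + 3 = (2237 - 164/159) + 3 = 355519/159 + 3 = 355996/159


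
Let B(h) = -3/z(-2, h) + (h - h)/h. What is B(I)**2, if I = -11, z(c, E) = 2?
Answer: 9/4 ≈ 2.2500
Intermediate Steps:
B(h) = -3/2 (B(h) = -3/2 + (h - h)/h = -3*1/2 + 0/h = -3/2 + 0 = -3/2)
B(I)**2 = (-3/2)**2 = 9/4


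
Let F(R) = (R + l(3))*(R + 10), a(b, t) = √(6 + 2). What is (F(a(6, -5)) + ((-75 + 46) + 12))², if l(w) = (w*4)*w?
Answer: 140129 + 64584*√2 ≈ 2.3146e+5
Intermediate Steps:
l(w) = 4*w² (l(w) = (4*w)*w = 4*w²)
a(b, t) = 2*√2 (a(b, t) = √8 = 2*√2)
F(R) = (10 + R)*(36 + R) (F(R) = (R + 4*3²)*(R + 10) = (R + 4*9)*(10 + R) = (R + 36)*(10 + R) = (36 + R)*(10 + R) = (10 + R)*(36 + R))
(F(a(6, -5)) + ((-75 + 46) + 12))² = ((360 + (2*√2)² + 46*(2*√2)) + ((-75 + 46) + 12))² = ((360 + 8 + 92*√2) + (-29 + 12))² = ((368 + 92*√2) - 17)² = (351 + 92*√2)²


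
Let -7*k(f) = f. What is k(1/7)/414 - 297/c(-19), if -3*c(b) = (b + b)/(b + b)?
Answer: 18074825/20286 ≈ 891.00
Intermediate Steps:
k(f) = -f/7
c(b) = -1/3 (c(b) = -(b + b)/(3*(b + b)) = -2*b/(3*(2*b)) = -2*b*1/(2*b)/3 = -1/3*1 = -1/3)
k(1/7)/414 - 297/c(-19) = -1/7/7/414 - 297/(-1/3) = -1/7*1/7*(1/414) - 297*(-3) = -1/49*1/414 + 891 = -1/20286 + 891 = 18074825/20286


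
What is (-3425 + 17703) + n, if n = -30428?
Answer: -16150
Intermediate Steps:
(-3425 + 17703) + n = (-3425 + 17703) - 30428 = 14278 - 30428 = -16150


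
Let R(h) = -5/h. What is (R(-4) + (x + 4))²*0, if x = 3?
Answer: 0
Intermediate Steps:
(R(-4) + (x + 4))²*0 = (-5/(-4) + (3 + 4))²*0 = (-5*(-¼) + 7)²*0 = (5/4 + 7)²*0 = (33/4)²*0 = (1089/16)*0 = 0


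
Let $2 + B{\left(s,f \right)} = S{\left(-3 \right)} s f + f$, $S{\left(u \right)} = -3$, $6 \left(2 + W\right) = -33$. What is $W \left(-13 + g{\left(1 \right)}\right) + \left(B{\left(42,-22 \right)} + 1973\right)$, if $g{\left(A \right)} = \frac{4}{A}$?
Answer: $\frac{9577}{2} \approx 4788.5$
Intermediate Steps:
$W = - \frac{15}{2}$ ($W = -2 + \frac{1}{6} \left(-33\right) = -2 - \frac{11}{2} = - \frac{15}{2} \approx -7.5$)
$B{\left(s,f \right)} = -2 + f - 3 f s$ ($B{\left(s,f \right)} = -2 + \left(- 3 s f + f\right) = -2 - \left(- f + 3 f s\right) = -2 + f - 3 f s$)
$W \left(-13 + g{\left(1 \right)}\right) + \left(B{\left(42,-22 \right)} + 1973\right) = - \frac{15 \left(-13 + \frac{4}{1}\right)}{2} + \left(\left(-2 - 22 - \left(-66\right) 42\right) + 1973\right) = - \frac{15 \left(-13 + 4 \cdot 1\right)}{2} + \left(\left(-2 - 22 + 2772\right) + 1973\right) = - \frac{15 \left(-13 + 4\right)}{2} + \left(2748 + 1973\right) = \left(- \frac{15}{2}\right) \left(-9\right) + 4721 = \frac{135}{2} + 4721 = \frac{9577}{2}$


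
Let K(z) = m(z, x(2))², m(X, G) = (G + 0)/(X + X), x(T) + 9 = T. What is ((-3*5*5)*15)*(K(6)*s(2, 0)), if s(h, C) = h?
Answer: -6125/8 ≈ -765.63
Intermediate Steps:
x(T) = -9 + T
m(X, G) = G/(2*X) (m(X, G) = G/((2*X)) = G*(1/(2*X)) = G/(2*X))
K(z) = 49/(4*z²) (K(z) = ((-9 + 2)/(2*z))² = ((½)*(-7)/z)² = (-7/(2*z))² = 49/(4*z²))
((-3*5*5)*15)*(K(6)*s(2, 0)) = ((-3*5*5)*15)*(((49/4)/6²)*2) = (-15*5*15)*(((49/4)*(1/36))*2) = (-75*15)*((49/144)*2) = -1125*49/72 = -6125/8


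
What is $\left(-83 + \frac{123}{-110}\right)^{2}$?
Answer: $\frac{85618009}{12100} \approx 7075.9$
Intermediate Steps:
$\left(-83 + \frac{123}{-110}\right)^{2} = \left(-83 + 123 \left(- \frac{1}{110}\right)\right)^{2} = \left(-83 - \frac{123}{110}\right)^{2} = \left(- \frac{9253}{110}\right)^{2} = \frac{85618009}{12100}$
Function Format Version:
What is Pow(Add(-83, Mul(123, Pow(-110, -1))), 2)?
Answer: Rational(85618009, 12100) ≈ 7075.9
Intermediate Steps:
Pow(Add(-83, Mul(123, Pow(-110, -1))), 2) = Pow(Add(-83, Mul(123, Rational(-1, 110))), 2) = Pow(Add(-83, Rational(-123, 110)), 2) = Pow(Rational(-9253, 110), 2) = Rational(85618009, 12100)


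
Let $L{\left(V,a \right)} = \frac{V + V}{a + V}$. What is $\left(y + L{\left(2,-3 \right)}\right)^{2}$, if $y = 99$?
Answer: $9025$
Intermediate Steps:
$L{\left(V,a \right)} = \frac{2 V}{V + a}$
$\left(y + L{\left(2,-3 \right)}\right)^{2} = \left(99 + 2 \cdot 2 \frac{1}{2 - 3}\right)^{2} = \left(99 + 2 \cdot 2 \frac{1}{-1}\right)^{2} = \left(99 + 2 \cdot 2 \left(-1\right)\right)^{2} = \left(99 - 4\right)^{2} = 95^{2} = 9025$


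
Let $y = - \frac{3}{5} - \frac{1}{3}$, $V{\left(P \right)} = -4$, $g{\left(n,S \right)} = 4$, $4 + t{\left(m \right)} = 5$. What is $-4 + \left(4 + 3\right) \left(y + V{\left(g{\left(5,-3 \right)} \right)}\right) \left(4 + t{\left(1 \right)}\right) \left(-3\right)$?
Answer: $514$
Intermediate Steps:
$t{\left(m \right)} = 1$ ($t{\left(m \right)} = -4 + 5 = 1$)
$y = - \frac{14}{15}$ ($y = \left(-3\right) \frac{1}{5} - \frac{1}{3} = - \frac{3}{5} - \frac{1}{3} = - \frac{14}{15} \approx -0.93333$)
$-4 + \left(4 + 3\right) \left(y + V{\left(g{\left(5,-3 \right)} \right)}\right) \left(4 + t{\left(1 \right)}\right) \left(-3\right) = -4 + \left(4 + 3\right) \left(- \frac{14}{15} - 4\right) \left(4 + 1\right) \left(-3\right) = -4 + 7 \left(- \frac{74}{15}\right) 5 \left(-3\right) = -4 + 7 \left(\left(- \frac{74}{3}\right) \left(-3\right)\right) = -4 + 7 \cdot 74 = -4 + 518 = 514$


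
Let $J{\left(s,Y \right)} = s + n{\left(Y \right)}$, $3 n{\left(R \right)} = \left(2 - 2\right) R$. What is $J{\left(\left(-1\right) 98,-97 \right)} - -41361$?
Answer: $41263$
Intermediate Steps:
$n{\left(R \right)} = 0$ ($n{\left(R \right)} = \frac{\left(2 - 2\right) R}{3} = \frac{0 R}{3} = \frac{1}{3} \cdot 0 = 0$)
$J{\left(s,Y \right)} = s$ ($J{\left(s,Y \right)} = s + 0 = s$)
$J{\left(\left(-1\right) 98,-97 \right)} - -41361 = \left(-1\right) 98 - -41361 = -98 + 41361 = 41263$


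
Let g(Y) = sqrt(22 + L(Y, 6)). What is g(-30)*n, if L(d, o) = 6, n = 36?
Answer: 72*sqrt(7) ≈ 190.49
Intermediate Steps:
g(Y) = 2*sqrt(7) (g(Y) = sqrt(22 + 6) = sqrt(28) = 2*sqrt(7))
g(-30)*n = (2*sqrt(7))*36 = 72*sqrt(7)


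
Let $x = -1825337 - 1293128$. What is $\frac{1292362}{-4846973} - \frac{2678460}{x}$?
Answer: $\frac{1790447527450}{3023023131289} \approx 0.59227$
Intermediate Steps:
$x = -3118465$
$\frac{1292362}{-4846973} - \frac{2678460}{x} = \frac{1292362}{-4846973} - \frac{2678460}{-3118465} = 1292362 \left(- \frac{1}{4846973}\right) - - \frac{535692}{623693} = - \frac{1292362}{4846973} + \frac{535692}{623693} = \frac{1790447527450}{3023023131289}$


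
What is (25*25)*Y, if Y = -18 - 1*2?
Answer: -12500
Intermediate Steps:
Y = -20 (Y = -18 - 2 = -20)
(25*25)*Y = (25*25)*(-20) = 625*(-20) = -12500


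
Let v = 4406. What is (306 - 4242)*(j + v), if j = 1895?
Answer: -24800736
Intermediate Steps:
(306 - 4242)*(j + v) = (306 - 4242)*(1895 + 4406) = -3936*6301 = -24800736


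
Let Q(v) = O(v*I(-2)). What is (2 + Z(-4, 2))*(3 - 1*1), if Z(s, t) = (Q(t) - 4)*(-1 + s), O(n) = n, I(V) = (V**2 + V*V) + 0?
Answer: -116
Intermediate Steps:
I(V) = 2*V**2 (I(V) = (V**2 + V**2) + 0 = 2*V**2 + 0 = 2*V**2)
Q(v) = 8*v (Q(v) = v*(2*(-2)**2) = v*(2*4) = v*8 = 8*v)
Z(s, t) = (-1 + s)*(-4 + 8*t) (Z(s, t) = (8*t - 4)*(-1 + s) = (-4 + 8*t)*(-1 + s) = (-1 + s)*(-4 + 8*t))
(2 + Z(-4, 2))*(3 - 1*1) = (2 + (4 - 8*2 - 4*(-4) + 8*(-4)*2))*(3 - 1*1) = (2 + (4 - 16 + 16 - 64))*(3 - 1) = (2 - 60)*2 = -58*2 = -116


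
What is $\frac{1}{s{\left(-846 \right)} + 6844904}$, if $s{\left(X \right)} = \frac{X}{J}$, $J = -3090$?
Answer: $\frac{515}{3525125701} \approx 1.4609 \cdot 10^{-7}$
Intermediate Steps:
$s{\left(X \right)} = - \frac{X}{3090}$ ($s{\left(X \right)} = \frac{X}{-3090} = X \left(- \frac{1}{3090}\right) = - \frac{X}{3090}$)
$\frac{1}{s{\left(-846 \right)} + 6844904} = \frac{1}{\left(- \frac{1}{3090}\right) \left(-846\right) + 6844904} = \frac{1}{\frac{141}{515} + 6844904} = \frac{1}{\frac{3525125701}{515}} = \frac{515}{3525125701}$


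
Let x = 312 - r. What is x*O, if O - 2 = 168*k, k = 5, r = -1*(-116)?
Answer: 165032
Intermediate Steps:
r = 116
x = 196 (x = 312 - 1*116 = 312 - 116 = 196)
O = 842 (O = 2 + 168*5 = 2 + 840 = 842)
x*O = 196*842 = 165032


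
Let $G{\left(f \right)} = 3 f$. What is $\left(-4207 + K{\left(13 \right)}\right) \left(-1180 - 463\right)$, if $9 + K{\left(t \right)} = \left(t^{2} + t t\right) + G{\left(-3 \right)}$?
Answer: $6386341$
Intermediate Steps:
$K{\left(t \right)} = -18 + 2 t^{2}$ ($K{\left(t \right)} = -9 + \left(\left(t^{2} + t t\right) + 3 \left(-3\right)\right) = -9 + \left(\left(t^{2} + t^{2}\right) - 9\right) = -9 + \left(2 t^{2} - 9\right) = -9 + \left(-9 + 2 t^{2}\right) = -18 + 2 t^{2}$)
$\left(-4207 + K{\left(13 \right)}\right) \left(-1180 - 463\right) = \left(-4207 - \left(18 - 2 \cdot 13^{2}\right)\right) \left(-1180 - 463\right) = \left(-4207 + \left(-18 + 2 \cdot 169\right)\right) \left(-1643\right) = \left(-4207 + \left(-18 + 338\right)\right) \left(-1643\right) = \left(-4207 + 320\right) \left(-1643\right) = \left(-3887\right) \left(-1643\right) = 6386341$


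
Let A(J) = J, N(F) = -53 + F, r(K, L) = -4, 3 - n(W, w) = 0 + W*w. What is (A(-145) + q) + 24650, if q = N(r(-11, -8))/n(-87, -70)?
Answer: 49720664/2029 ≈ 24505.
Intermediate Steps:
n(W, w) = 3 - W*w (n(W, w) = 3 - (0 + W*w) = 3 - W*w)
q = 19/2029 (q = (-53 - 4)/(3 - 1*(-87)*(-70)) = -57/(3 - 6090) = -57/(-6087) = -57*(-1/6087) = 19/2029 ≈ 0.0093642)
(A(-145) + q) + 24650 = (-145 + 19/2029) + 24650 = -294186/2029 + 24650 = 49720664/2029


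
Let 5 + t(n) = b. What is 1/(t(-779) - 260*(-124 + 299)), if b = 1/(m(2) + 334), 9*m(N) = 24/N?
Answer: -1006/45778027 ≈ -2.1976e-5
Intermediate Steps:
m(N) = 8/(3*N) (m(N) = (24/N)/9 = 8/(3*N))
b = 3/1006 (b = 1/((8/3)/2 + 334) = 1/((8/3)*(1/2) + 334) = 1/(4/3 + 334) = 1/(1006/3) = 3/1006 ≈ 0.0029821)
t(n) = -5027/1006 (t(n) = -5 + 3/1006 = -5027/1006)
1/(t(-779) - 260*(-124 + 299)) = 1/(-5027/1006 - 260*(-124 + 299)) = 1/(-5027/1006 - 260*175) = 1/(-5027/1006 - 45500) = 1/(-45778027/1006) = -1006/45778027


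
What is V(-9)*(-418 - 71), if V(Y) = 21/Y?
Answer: 1141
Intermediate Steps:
V(-9)*(-418 - 71) = (21/(-9))*(-418 - 71) = (21*(-⅑))*(-489) = -7/3*(-489) = 1141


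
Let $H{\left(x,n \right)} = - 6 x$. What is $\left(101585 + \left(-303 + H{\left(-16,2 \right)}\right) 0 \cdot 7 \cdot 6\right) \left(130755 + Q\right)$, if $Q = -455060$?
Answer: $-32944523425$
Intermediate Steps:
$\left(101585 + \left(-303 + H{\left(-16,2 \right)}\right) 0 \cdot 7 \cdot 6\right) \left(130755 + Q\right) = \left(101585 + \left(-303 - -96\right) 0 \cdot 7 \cdot 6\right) \left(130755 - 455060\right) = \left(101585 + \left(-303 + 96\right) 0 \cdot 6\right) \left(-324305\right) = \left(101585 - 0\right) \left(-324305\right) = \left(101585 + 0\right) \left(-324305\right) = 101585 \left(-324305\right) = -32944523425$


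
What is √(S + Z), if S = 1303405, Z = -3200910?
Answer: I*√1897505 ≈ 1377.5*I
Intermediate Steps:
√(S + Z) = √(1303405 - 3200910) = √(-1897505) = I*√1897505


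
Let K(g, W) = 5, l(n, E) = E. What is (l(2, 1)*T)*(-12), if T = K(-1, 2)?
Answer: -60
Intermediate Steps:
T = 5
(l(2, 1)*T)*(-12) = (1*5)*(-12) = 5*(-12) = -60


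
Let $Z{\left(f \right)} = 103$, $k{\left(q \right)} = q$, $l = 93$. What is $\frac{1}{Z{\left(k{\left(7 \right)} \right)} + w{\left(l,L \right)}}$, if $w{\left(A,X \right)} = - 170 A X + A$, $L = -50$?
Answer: $\frac{1}{790696} \approx 1.2647 \cdot 10^{-6}$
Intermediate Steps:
$w{\left(A,X \right)} = A - 170 A X$ ($w{\left(A,X \right)} = - 170 A X + A = A - 170 A X$)
$\frac{1}{Z{\left(k{\left(7 \right)} \right)} + w{\left(l,L \right)}} = \frac{1}{103 + 93 \left(1 - -8500\right)} = \frac{1}{103 + 93 \left(1 + 8500\right)} = \frac{1}{103 + 93 \cdot 8501} = \frac{1}{103 + 790593} = \frac{1}{790696}$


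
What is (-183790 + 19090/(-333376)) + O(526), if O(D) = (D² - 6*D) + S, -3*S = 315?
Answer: 14939402455/166688 ≈ 89625.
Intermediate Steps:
S = -105 (S = -⅓*315 = -105)
O(D) = -105 + D² - 6*D (O(D) = (D² - 6*D) - 105 = -105 + D² - 6*D)
(-183790 + 19090/(-333376)) + O(526) = (-183790 + 19090/(-333376)) + (-105 + 526² - 6*526) = (-183790 + 19090*(-1/333376)) + (-105 + 276676 - 3156) = (-183790 - 9545/166688) + 273415 = -30635597065/166688 + 273415 = 14939402455/166688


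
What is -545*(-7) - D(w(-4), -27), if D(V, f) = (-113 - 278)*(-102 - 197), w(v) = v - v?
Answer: -113094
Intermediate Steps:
w(v) = 0
D(V, f) = 116909 (D(V, f) = -391*(-299) = 116909)
-545*(-7) - D(w(-4), -27) = -545*(-7) - 1*116909 = 3815 - 116909 = -113094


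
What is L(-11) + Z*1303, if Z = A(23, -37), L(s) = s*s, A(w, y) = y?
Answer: -48090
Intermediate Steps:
L(s) = s²
Z = -37
L(-11) + Z*1303 = (-11)² - 37*1303 = 121 - 48211 = -48090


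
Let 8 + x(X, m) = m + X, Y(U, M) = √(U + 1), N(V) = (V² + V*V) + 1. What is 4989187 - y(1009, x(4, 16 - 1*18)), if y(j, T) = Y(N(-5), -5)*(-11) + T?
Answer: 4989193 + 22*√13 ≈ 4.9893e+6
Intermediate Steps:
N(V) = 1 + 2*V² (N(V) = (V² + V²) + 1 = 2*V² + 1 = 1 + 2*V²)
Y(U, M) = √(1 + U)
x(X, m) = -8 + X + m (x(X, m) = -8 + (m + X) = -8 + (X + m) = -8 + X + m)
y(j, T) = T - 22*√13 (y(j, T) = √(1 + (1 + 2*(-5)²))*(-11) + T = √(1 + (1 + 2*25))*(-11) + T = √(1 + (1 + 50))*(-11) + T = √(1 + 51)*(-11) + T = √52*(-11) + T = (2*√13)*(-11) + T = -22*√13 + T = T - 22*√13)
4989187 - y(1009, x(4, 16 - 1*18)) = 4989187 - ((-8 + 4 + (16 - 1*18)) - 22*√13) = 4989187 - ((-8 + 4 + (16 - 18)) - 22*√13) = 4989187 - ((-8 + 4 - 2) - 22*√13) = 4989187 - (-6 - 22*√13) = 4989187 + (6 + 22*√13) = 4989193 + 22*√13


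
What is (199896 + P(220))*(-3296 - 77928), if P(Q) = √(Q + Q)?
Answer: -16236352704 - 162448*√110 ≈ -1.6238e+10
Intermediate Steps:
P(Q) = √2*√Q (P(Q) = √(2*Q) = √2*√Q)
(199896 + P(220))*(-3296 - 77928) = (199896 + √2*√220)*(-3296 - 77928) = (199896 + √2*(2*√55))*(-81224) = (199896 + 2*√110)*(-81224) = -16236352704 - 162448*√110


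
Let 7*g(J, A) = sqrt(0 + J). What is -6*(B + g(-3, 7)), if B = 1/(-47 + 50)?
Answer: -2 - 6*I*sqrt(3)/7 ≈ -2.0 - 1.4846*I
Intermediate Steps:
g(J, A) = sqrt(J)/7 (g(J, A) = sqrt(0 + J)/7 = sqrt(J)/7)
B = 1/3 ≈ 0.33333
-6*(B + g(-3, 7)) = -6*(1/3 + sqrt(-3)/7) = -6*(1/3 + (I*sqrt(3))/7) = -6*(1/3 + I*sqrt(3)/7) = -2 - 6*I*sqrt(3)/7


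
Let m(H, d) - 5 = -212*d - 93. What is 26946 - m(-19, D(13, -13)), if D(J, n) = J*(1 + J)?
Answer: 65618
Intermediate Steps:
m(H, d) = -88 - 212*d (m(H, d) = 5 + (-212*d - 93) = 5 + (-93 - 212*d) = -88 - 212*d)
26946 - m(-19, D(13, -13)) = 26946 - (-88 - 2756*(1 + 13)) = 26946 - (-88 - 2756*14) = 26946 - (-88 - 212*182) = 26946 - (-88 - 38584) = 26946 - 1*(-38672) = 26946 + 38672 = 65618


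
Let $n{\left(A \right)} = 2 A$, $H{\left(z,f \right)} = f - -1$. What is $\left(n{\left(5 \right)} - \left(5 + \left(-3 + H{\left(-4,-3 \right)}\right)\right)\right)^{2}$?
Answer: $100$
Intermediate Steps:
$H{\left(z,f \right)} = 1 + f$ ($H{\left(z,f \right)} = f + 1 = 1 + f$)
$\left(n{\left(5 \right)} - \left(5 + \left(-3 + H{\left(-4,-3 \right)}\right)\right)\right)^{2} = \left(2 \cdot 5 - \left(5 + \left(-3 + \left(1 - 3\right)\right)\right)\right)^{2} = \left(10 - \left(5 - 5\right)\right)^{2} = \left(10 - 0\right)^{2} = \left(10 + 0\right)^{2} = 10^{2} = 100$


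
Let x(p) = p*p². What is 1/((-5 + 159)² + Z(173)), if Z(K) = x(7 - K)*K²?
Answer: -1/136904081268 ≈ -7.3044e-12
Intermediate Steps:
x(p) = p³
Z(K) = K²*(7 - K)³ (Z(K) = (7 - K)³*K² = K²*(7 - K)³)
1/((-5 + 159)² + Z(173)) = 1/((-5 + 159)² - 1*173²*(-7 + 173)³) = 1/(154² - 1*29929*166³) = 1/(23716 - 1*29929*4574296) = 1/(23716 - 136904104984) = 1/(-136904081268) = -1/136904081268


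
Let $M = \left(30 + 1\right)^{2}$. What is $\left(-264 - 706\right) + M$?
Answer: $-9$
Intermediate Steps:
$M = 961$ ($M = 31^{2} = 961$)
$\left(-264 - 706\right) + M = \left(-264 - 706\right) + 961 = -970 + 961 = -9$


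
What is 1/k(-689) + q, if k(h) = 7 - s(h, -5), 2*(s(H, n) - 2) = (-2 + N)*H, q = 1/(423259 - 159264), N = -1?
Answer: -525933/543037715 ≈ -0.00096850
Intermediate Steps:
q = 1/263995 ≈ 3.7880e-6
s(H, n) = 2 - 3*H/2 (s(H, n) = 2 + ((-2 - 1)*H)/2 = 2 + (-3*H)/2 = 2 - 3*H/2)
k(h) = 5 + 3*h/2 (k(h) = 7 - (2 - 3*h/2) = 7 + (-2 + 3*h/2) = 5 + 3*h/2)
1/k(-689) + q = 1/(5 + (3/2)*(-689)) + 1/263995 = 1/(5 - 2067/2) + 1/263995 = 1/(-2057/2) + 1/263995 = -2/2057 + 1/263995 = -525933/543037715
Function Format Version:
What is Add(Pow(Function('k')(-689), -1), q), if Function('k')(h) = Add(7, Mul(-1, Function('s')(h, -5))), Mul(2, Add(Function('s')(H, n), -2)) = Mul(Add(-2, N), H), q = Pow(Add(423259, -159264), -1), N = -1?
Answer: Rational(-525933, 543037715) ≈ -0.00096850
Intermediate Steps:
q = Rational(1, 263995) (q = Pow(263995, -1) = Rational(1, 263995) ≈ 3.7880e-6)
Function('s')(H, n) = Add(2, Mul(Rational(-3, 2), H)) (Function('s')(H, n) = Add(2, Mul(Rational(1, 2), Mul(Add(-2, -1), H))) = Add(2, Mul(Rational(1, 2), Mul(-3, H))) = Add(2, Mul(Rational(-3, 2), H)))
Function('k')(h) = Add(5, Mul(Rational(3, 2), h)) (Function('k')(h) = Add(7, Mul(-1, Add(2, Mul(Rational(-3, 2), h)))) = Add(7, Add(-2, Mul(Rational(3, 2), h))) = Add(5, Mul(Rational(3, 2), h)))
Add(Pow(Function('k')(-689), -1), q) = Add(Pow(Add(5, Mul(Rational(3, 2), -689)), -1), Rational(1, 263995)) = Add(Pow(Add(5, Rational(-2067, 2)), -1), Rational(1, 263995)) = Add(Pow(Rational(-2057, 2), -1), Rational(1, 263995)) = Add(Rational(-2, 2057), Rational(1, 263995)) = Rational(-525933, 543037715)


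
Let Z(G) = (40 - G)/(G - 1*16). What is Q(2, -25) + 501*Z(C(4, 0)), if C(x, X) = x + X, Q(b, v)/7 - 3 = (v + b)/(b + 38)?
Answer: -59441/40 ≈ -1486.0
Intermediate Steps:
Q(b, v) = 21 + 7*(b + v)/(38 + b) (Q(b, v) = 21 + 7*((v + b)/(b + 38)) = 21 + 7*((b + v)/(38 + b)) = 21 + 7*(b + v)/(38 + b))
C(x, X) = X + x
Z(G) = (40 - G)/(-16 + G) (Z(G) = (40 - G)/(G - 16) = (40 - G)/(-16 + G))
Q(2, -25) + 501*Z(C(4, 0)) = 7*(114 - 25 + 4*2)/(38 + 2) + 501*((40 - (0 + 4))/(-16 + (0 + 4))) = 7*(114 - 25 + 8)/40 + 501*((40 - 1*4)/(-16 + 4)) = 7*(1/40)*97 + 501*((40 - 4)/(-12)) = 679/40 + 501*(-1/12*36) = 679/40 + 501*(-3) = 679/40 - 1503 = -59441/40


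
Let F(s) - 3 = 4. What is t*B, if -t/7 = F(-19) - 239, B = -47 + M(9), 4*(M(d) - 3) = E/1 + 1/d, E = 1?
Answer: -639044/9 ≈ -71005.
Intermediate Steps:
F(s) = 7 (F(s) = 3 + 4 = 7)
M(d) = 13/4 + 1/(4*d) (M(d) = 3 + (1/1 + 1/d)/4 = 3 + (1*1 + 1/d)/4 = 3 + (1 + 1/d)/4 = 3 + (1/4 + 1/(4*d)) = 13/4 + 1/(4*d))
B = -787/18 (B = -47 + (1/4)*(1 + 13*9)/9 = -47 + (1/4)*(1/9)*(1 + 117) = -47 + (1/4)*(1/9)*118 = -47 + 59/18 = -787/18 ≈ -43.722)
t = 1624 (t = -7*(7 - 239) = -7*(-232) = 1624)
t*B = 1624*(-787/18) = -639044/9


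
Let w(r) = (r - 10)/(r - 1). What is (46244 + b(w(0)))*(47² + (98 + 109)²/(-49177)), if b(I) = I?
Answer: 5022682266576/49177 ≈ 1.0213e+8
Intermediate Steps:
w(r) = (-10 + r)/(-1 + r)
(46244 + b(w(0)))*(47² + (98 + 109)²/(-49177)) = (46244 + (-10 + 0)/(-1 + 0))*(47² + (98 + 109)²/(-49177)) = (46244 - 10/(-1))*(2209 + 207²*(-1/49177)) = (46244 - 1*(-10))*(2209 + 42849*(-1/49177)) = (46244 + 10)*(2209 - 42849/49177) = 46254*(108589144/49177) = 5022682266576/49177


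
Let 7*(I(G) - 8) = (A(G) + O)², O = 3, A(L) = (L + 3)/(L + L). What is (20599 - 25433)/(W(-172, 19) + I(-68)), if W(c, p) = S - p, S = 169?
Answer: -625867648/20680305 ≈ -30.264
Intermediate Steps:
A(L) = (3 + L)/(2*L) (A(L) = (3 + L)/((2*L)) = (3 + L)*(1/(2*L)) = (3 + L)/(2*L))
I(G) = 8 + (3 + (3 + G)/(2*G))²/7 (I(G) = 8 + ((3 + G)/(2*G) + 3)²/7 = 8 + (3 + (3 + G)/(2*G))²/7)
W(c, p) = 169 - p
(20599 - 25433)/(W(-172, 19) + I(-68)) = (20599 - 25433)/((169 - 1*19) + (3/28)*(3 + 14*(-68) + 91*(-68)²)/(-68)²) = -4834/((169 - 19) + (3/28)*(1/4624)*(3 - 952 + 91*4624)) = -4834/(150 + (3/28)*(1/4624)*(3 - 952 + 420784)) = -4834/(150 + (3/28)*(1/4624)*419835) = -4834/(150 + 1259505/129472) = -4834/20680305/129472 = -4834*129472/20680305 = -625867648/20680305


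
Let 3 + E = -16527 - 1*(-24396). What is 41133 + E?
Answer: 48999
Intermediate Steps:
E = 7866 (E = -3 + (-16527 - 1*(-24396)) = -3 + (-16527 + 24396) = -3 + 7869 = 7866)
41133 + E = 41133 + 7866 = 48999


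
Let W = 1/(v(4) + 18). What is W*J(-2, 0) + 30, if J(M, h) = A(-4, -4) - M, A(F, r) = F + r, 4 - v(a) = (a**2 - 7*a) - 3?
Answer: 1104/37 ≈ 29.838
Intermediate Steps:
v(a) = 7 - a**2 + 7*a (v(a) = 4 - ((a**2 - 7*a) - 3) = 4 - (-3 + a**2 - 7*a) = 4 + (3 - a**2 + 7*a) = 7 - a**2 + 7*a)
W = 1/37 (W = 1/((7 - 1*4**2 + 7*4) + 18) = 1/((7 - 1*16 + 28) + 18) = 1/((7 - 16 + 28) + 18) = 1/(19 + 18) = 1/37 ≈ 0.027027)
J(M, h) = -8 - M (J(M, h) = (-4 - 4) - M = -8 - M)
W*J(-2, 0) + 30 = (-8 - 1*(-2))/37 + 30 = (-8 + 2)/37 + 30 = (1/37)*(-6) + 30 = -6/37 + 30 = 1104/37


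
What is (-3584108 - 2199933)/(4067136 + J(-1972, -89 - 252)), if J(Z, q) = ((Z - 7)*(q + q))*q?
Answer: 5784041/456173062 ≈ 0.012679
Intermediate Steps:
J(Z, q) = 2*q**2*(-7 + Z) (J(Z, q) = ((-7 + Z)*(2*q))*q = (2*q*(-7 + Z))*q = 2*q**2*(-7 + Z))
(-3584108 - 2199933)/(4067136 + J(-1972, -89 - 252)) = (-3584108 - 2199933)/(4067136 + 2*(-89 - 252)**2*(-7 - 1972)) = -5784041/(4067136 + 2*(-341)**2*(-1979)) = -5784041/(4067136 + 2*116281*(-1979)) = -5784041/(4067136 - 460240198) = -5784041/(-456173062) = -5784041*(-1/456173062) = 5784041/456173062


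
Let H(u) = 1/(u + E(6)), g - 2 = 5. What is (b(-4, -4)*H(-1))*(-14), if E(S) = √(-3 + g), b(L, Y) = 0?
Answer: 0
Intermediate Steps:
g = 7 (g = 2 + 5 = 7)
E(S) = 2 (E(S) = √(-3 + 7) = √4 = 2)
H(u) = 1/(2 + u) (H(u) = 1/(u + 2) = 1/(2 + u))
(b(-4, -4)*H(-1))*(-14) = (0/(2 - 1))*(-14) = (0/1)*(-14) = (0*1)*(-14) = 0*(-14) = 0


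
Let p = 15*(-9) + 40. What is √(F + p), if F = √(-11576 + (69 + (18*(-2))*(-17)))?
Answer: √(-95 + I*√10895) ≈ 4.803 + 10.866*I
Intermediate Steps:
p = -95 (p = -135 + 40 = -95)
F = I*√10895 (F = √(-11576 + (69 - 36*(-17))) = √(-11576 + (69 + 612)) = √(-11576 + 681) = √(-10895) = I*√10895 ≈ 104.38*I)
√(F + p) = √(I*√10895 - 95) = √(-95 + I*√10895)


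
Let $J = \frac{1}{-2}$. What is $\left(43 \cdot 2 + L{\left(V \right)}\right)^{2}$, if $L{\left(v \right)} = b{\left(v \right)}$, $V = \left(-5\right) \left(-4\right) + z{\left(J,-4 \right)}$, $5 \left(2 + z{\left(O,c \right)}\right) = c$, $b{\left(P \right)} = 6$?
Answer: $8464$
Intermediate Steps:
$J = - \frac{1}{2} \approx -0.5$
$z{\left(O,c \right)} = -2 + \frac{c}{5}$
$V = \frac{86}{5}$ ($V = \left(-5\right) \left(-4\right) + \left(-2 + \frac{1}{5} \left(-4\right)\right) = 20 - \frac{14}{5} = \frac{86}{5} \approx 17.2$)
$L{\left(v \right)} = 6$
$\left(43 \cdot 2 + L{\left(V \right)}\right)^{2} = \left(43 \cdot 2 + 6\right)^{2} = \left(86 + 6\right)^{2} = 92^{2} = 8464$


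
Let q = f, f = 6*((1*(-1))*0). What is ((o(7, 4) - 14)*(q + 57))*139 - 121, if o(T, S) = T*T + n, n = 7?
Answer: 332645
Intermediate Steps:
o(T, S) = 7 + T² (o(T, S) = T*T + 7 = T² + 7 = 7 + T²)
f = 0 (f = 6*(-1*0) = 6*0 = 0)
q = 0
((o(7, 4) - 14)*(q + 57))*139 - 121 = (((7 + 7²) - 14)*(0 + 57))*139 - 121 = (((7 + 49) - 14)*57)*139 - 121 = ((56 - 14)*57)*139 - 121 = (42*57)*139 - 121 = 2394*139 - 121 = 332766 - 121 = 332645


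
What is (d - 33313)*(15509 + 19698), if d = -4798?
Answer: -1341773977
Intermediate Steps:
(d - 33313)*(15509 + 19698) = (-4798 - 33313)*(15509 + 19698) = -38111*35207 = -1341773977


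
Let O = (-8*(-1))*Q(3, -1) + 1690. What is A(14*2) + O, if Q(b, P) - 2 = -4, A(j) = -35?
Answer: 1639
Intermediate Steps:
Q(b, P) = -2 (Q(b, P) = 2 - 4 = -2)
O = 1674 (O = -8*(-1)*(-2) + 1690 = 8*(-2) + 1690 = -16 + 1690 = 1674)
A(14*2) + O = -35 + 1674 = 1639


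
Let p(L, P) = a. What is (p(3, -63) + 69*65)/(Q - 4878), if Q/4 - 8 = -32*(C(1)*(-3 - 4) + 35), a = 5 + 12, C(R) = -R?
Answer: -2251/5111 ≈ -0.44042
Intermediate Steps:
a = 17
p(L, P) = 17
Q = -5344 (Q = 32 + 4*(-32*((-1*1)*(-3 - 4) + 35)) = 32 + 4*(-32*(-1*(-7) + 35)) = 32 + 4*(-32*(7 + 35)) = 32 + 4*(-32*42) = 32 + 4*(-1344) = 32 - 5376 = -5344)
(p(3, -63) + 69*65)/(Q - 4878) = (17 + 69*65)/(-5344 - 4878) = (17 + 4485)/(-10222) = 4502*(-1/10222) = -2251/5111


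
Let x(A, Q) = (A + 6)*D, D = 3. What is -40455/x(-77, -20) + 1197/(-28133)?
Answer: 54184074/285349 ≈ 189.89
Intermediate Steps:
x(A, Q) = 18 + 3*A (x(A, Q) = (A + 6)*3 = (6 + A)*3 = 18 + 3*A)
-40455/x(-77, -20) + 1197/(-28133) = -40455/(18 + 3*(-77)) + 1197/(-28133) = -40455/(18 - 231) + 1197*(-1/28133) = -40455/(-213) - 171/4019 = -40455*(-1/213) - 171/4019 = 13485/71 - 171/4019 = 54184074/285349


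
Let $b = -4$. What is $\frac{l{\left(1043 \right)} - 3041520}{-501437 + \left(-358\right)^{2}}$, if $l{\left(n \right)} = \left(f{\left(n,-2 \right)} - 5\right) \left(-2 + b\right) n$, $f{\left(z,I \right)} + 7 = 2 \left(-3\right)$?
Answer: $\frac{2928876}{373273} \approx 7.8465$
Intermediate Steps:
$f{\left(z,I \right)} = -13$ ($f{\left(z,I \right)} = -7 + 2 \left(-3\right) = -7 - 6 = -13$)
$l{\left(n \right)} = 108 n$ ($l{\left(n \right)} = \left(-13 - 5\right) \left(-2 - 4\right) n = - 18 \left(- 6 n\right) = 108 n$)
$\frac{l{\left(1043 \right)} - 3041520}{-501437 + \left(-358\right)^{2}} = \frac{108 \cdot 1043 - 3041520}{-501437 + \left(-358\right)^{2}} = \frac{112644 - 3041520}{-501437 + 128164} = - \frac{2928876}{-373273} = \left(-2928876\right) \left(- \frac{1}{373273}\right) = \frac{2928876}{373273}$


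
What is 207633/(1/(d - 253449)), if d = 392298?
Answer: 28829634417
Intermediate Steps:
207633/(1/(d - 253449)) = 207633/(1/(392298 - 253449)) = 207633/(1/138849) = 207633*138849 = 28829634417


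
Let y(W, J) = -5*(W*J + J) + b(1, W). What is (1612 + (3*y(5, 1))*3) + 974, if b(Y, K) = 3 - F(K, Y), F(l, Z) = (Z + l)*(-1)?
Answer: 2397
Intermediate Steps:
F(l, Z) = -Z - l
b(Y, K) = 3 + K + Y (b(Y, K) = 3 - (-Y - K) = 3 - (-K - Y) = 3 + (K + Y) = 3 + K + Y)
y(W, J) = 4 + W - 5*J - 5*J*W (y(W, J) = -5*(W*J + J) + (3 + W + 1) = -5*(J*W + J) + (4 + W) = -5*(J + J*W) + (4 + W) = (-5*J - 5*J*W) + (4 + W) = 4 + W - 5*J - 5*J*W)
(1612 + (3*y(5, 1))*3) + 974 = (1612 + (3*(4 + 5 - 5*1 - 5*1*5))*3) + 974 = (1612 + (3*(4 + 5 - 5 - 25))*3) + 974 = (1612 + (3*(-21))*3) + 974 = (1612 - 63*3) + 974 = (1612 - 189) + 974 = 1423 + 974 = 2397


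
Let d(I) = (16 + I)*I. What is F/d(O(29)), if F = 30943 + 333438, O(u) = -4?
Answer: -364381/48 ≈ -7591.3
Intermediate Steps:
d(I) = I*(16 + I)
F = 364381
F/d(O(29)) = 364381/((-4*(16 - 4))) = 364381/((-4*12)) = 364381/(-48) = 364381*(-1/48) = -364381/48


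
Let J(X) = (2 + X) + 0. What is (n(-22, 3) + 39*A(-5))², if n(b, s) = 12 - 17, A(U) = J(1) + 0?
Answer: 12544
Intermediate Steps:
J(X) = 2 + X
A(U) = 3 (A(U) = (2 + 1) + 0 = 3 + 0 = 3)
n(b, s) = -5
(n(-22, 3) + 39*A(-5))² = (-5 + 39*3)² = (-5 + 117)² = 112² = 12544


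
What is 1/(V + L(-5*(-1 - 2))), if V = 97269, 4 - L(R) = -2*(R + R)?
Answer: 1/97333 ≈ 1.0274e-5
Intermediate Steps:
L(R) = 4 + 4*R (L(R) = 4 - (-2)*(R + R) = 4 - (-2)*2*R = 4 - (-4)*R = 4 + 4*R)
1/(V + L(-5*(-1 - 2))) = 1/(97269 + (4 + 4*(-5*(-1 - 2)))) = 1/(97269 + (4 + 4*(-5*(-3)))) = 1/(97269 + (4 + 4*15)) = 1/(97269 + (4 + 60)) = 1/(97269 + 64) = 1/97333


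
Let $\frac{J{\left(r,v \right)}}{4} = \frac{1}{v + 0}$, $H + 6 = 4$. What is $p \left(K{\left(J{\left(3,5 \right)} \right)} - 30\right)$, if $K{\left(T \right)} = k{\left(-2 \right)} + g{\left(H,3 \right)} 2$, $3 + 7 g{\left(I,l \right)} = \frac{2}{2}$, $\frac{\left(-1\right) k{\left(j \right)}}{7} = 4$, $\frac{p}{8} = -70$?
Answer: $32800$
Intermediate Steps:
$p = -560$ ($p = 8 \left(-70\right) = -560$)
$k{\left(j \right)} = -28$ ($k{\left(j \right)} = \left(-7\right) 4 = -28$)
$H = -2$ ($H = -6 + 4 = -2$)
$g{\left(I,l \right)} = - \frac{2}{7}$ ($g{\left(I,l \right)} = - \frac{3}{7} + \frac{2 \cdot \frac{1}{2}}{7} = - \frac{3}{7} + \frac{1}{7} \cdot 1 = - \frac{3}{7} + \frac{1}{7} = - \frac{2}{7}$)
$J{\left(r,v \right)} = \frac{4}{v}$ ($J{\left(r,v \right)} = \frac{4}{v + 0} = \frac{4}{v}$)
$K{\left(T \right)} = - \frac{200}{7}$ ($K{\left(T \right)} = -28 - \frac{4}{7} = - \frac{200}{7}$)
$p \left(K{\left(J{\left(3,5 \right)} \right)} - 30\right) = - 560 \left(- \frac{200}{7} - 30\right) = \left(-560\right) \left(- \frac{410}{7}\right) = 32800$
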